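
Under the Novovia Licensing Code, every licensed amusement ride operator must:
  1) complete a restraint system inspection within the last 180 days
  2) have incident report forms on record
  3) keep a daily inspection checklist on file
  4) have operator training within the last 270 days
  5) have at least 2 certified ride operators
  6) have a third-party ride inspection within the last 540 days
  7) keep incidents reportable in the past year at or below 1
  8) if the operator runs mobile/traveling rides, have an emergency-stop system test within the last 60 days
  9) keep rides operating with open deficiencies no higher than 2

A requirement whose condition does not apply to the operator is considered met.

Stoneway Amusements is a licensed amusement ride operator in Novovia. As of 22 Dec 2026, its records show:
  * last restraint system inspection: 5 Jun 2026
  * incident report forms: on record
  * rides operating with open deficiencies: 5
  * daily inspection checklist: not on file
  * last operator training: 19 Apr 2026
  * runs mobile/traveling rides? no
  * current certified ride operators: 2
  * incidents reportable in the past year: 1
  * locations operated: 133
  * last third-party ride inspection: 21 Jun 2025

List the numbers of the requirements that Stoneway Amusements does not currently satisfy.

1. restraint system inspection 200 days ago vs limit 180 → not met
2. incident report forms present → met
3. daily inspection checklist absent → not met
4. operator training 247 days ago vs limit 270 → met
5. certified ride operators 2 ≥ 2 → met
6. third-party ride inspection 549 days ago vs limit 540 → not met
7. incidents reportable in the past year 1 ≤ 1 → met
8. condition 'runs mobile/traveling rides' does not hold → requirement n/a → met
9. rides operating with open deficiencies 5 > 2 → not met
Not met: 1, 3, 6, 9

1, 3, 6, 9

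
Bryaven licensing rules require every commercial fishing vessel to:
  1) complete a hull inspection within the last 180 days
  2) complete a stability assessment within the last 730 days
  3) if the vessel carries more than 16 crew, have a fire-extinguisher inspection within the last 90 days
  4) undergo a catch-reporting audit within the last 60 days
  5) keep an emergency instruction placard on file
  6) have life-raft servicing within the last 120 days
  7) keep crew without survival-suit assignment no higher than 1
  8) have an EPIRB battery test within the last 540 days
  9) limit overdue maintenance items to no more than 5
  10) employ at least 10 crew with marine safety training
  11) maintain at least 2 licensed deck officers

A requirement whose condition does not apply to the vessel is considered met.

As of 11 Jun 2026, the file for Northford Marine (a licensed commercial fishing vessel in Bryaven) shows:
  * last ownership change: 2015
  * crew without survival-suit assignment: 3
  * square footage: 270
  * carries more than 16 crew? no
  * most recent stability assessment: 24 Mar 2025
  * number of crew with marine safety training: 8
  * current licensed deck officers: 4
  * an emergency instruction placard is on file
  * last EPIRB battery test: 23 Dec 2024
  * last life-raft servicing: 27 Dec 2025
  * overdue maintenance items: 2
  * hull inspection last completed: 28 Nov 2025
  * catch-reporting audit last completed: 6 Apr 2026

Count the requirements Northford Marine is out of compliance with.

5

1. hull inspection 195 days ago vs limit 180 → not met
2. stability assessment 444 days ago vs limit 730 → met
3. condition 'carries more than 16 crew' does not hold → requirement n/a → met
4. catch-reporting audit 66 days ago vs limit 60 → not met
5. emergency instruction placard present → met
6. life-raft servicing 166 days ago vs limit 120 → not met
7. crew without survival-suit assignment 3 > 1 → not met
8. EPIRB battery test 535 days ago vs limit 540 → met
9. overdue maintenance items 2 ≤ 5 → met
10. crew with marine safety training 8 < 10 → not met
11. licensed deck officers 4 ≥ 2 → met
Not met: 5 of 11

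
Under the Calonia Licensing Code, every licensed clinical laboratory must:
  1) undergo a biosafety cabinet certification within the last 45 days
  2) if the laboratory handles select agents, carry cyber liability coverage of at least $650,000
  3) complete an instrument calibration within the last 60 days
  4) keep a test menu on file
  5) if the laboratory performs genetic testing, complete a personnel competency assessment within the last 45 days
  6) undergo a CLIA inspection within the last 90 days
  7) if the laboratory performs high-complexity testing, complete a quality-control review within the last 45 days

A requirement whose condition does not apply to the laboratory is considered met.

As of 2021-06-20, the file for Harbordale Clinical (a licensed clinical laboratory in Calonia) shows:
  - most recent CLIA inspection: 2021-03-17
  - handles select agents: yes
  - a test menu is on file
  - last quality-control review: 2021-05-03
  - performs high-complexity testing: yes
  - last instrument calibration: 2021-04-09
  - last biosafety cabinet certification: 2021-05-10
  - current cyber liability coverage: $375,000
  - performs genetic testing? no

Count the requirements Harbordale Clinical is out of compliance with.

4

1. biosafety cabinet certification 41 days ago vs limit 45 → met
2. condition 'handles select agents' holds; cyber liability coverage $375,000 < $650,000 → not met
3. instrument calibration 72 days ago vs limit 60 → not met
4. test menu present → met
5. condition 'performs genetic testing' does not hold → requirement n/a → met
6. CLIA inspection 95 days ago vs limit 90 → not met
7. condition 'performs high-complexity testing' holds; quality-control review 48 days ago vs limit 45 → not met
Not met: 4 of 7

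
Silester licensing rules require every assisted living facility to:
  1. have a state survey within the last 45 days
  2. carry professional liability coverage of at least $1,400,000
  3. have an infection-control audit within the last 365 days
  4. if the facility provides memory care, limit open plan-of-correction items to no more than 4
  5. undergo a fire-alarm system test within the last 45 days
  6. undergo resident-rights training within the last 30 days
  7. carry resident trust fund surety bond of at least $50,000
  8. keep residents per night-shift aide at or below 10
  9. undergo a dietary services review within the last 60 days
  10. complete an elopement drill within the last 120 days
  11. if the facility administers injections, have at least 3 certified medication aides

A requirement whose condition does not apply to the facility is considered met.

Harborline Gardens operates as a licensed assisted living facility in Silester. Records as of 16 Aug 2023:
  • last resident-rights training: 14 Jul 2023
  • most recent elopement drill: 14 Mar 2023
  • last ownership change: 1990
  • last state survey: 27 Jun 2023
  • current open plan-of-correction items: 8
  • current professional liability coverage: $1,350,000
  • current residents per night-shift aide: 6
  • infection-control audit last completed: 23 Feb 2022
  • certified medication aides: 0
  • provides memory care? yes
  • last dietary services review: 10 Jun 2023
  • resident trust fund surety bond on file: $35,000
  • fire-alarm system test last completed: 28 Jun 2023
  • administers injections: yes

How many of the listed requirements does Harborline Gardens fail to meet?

1. state survey 50 days ago vs limit 45 → not met
2. professional liability coverage $1,350,000 < $1,400,000 → not met
3. infection-control audit 539 days ago vs limit 365 → not met
4. condition 'provides memory care' holds; open plan-of-correction items 8 > 4 → not met
5. fire-alarm system test 49 days ago vs limit 45 → not met
6. resident-rights training 33 days ago vs limit 30 → not met
7. resident trust fund surety bond $35,000 < $50,000 → not met
8. residents per night-shift aide 6 ≤ 10 → met
9. dietary services review 67 days ago vs limit 60 → not met
10. elopement drill 155 days ago vs limit 120 → not met
11. condition 'administers injections' holds; certified medication aides 0 < 3 → not met
Not met: 10 of 11

10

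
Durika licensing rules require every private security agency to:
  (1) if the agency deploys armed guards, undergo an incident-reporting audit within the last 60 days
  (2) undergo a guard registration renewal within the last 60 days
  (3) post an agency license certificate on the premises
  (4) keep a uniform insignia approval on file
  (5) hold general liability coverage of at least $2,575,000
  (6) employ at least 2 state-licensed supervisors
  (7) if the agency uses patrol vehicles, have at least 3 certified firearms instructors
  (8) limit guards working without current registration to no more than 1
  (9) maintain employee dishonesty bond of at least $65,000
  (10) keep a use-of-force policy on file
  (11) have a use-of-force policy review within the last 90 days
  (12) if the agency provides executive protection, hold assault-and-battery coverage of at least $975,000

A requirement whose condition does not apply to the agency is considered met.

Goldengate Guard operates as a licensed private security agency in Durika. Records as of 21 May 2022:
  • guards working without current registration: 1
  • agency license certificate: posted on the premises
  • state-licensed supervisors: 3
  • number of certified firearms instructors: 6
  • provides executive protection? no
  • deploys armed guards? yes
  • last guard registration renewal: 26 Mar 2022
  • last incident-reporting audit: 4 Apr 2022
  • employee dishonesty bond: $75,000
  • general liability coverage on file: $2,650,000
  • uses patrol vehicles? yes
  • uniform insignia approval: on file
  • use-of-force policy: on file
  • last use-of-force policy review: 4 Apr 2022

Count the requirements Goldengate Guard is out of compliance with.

0

1. condition 'deploys armed guards' holds; incident-reporting audit 47 days ago vs limit 60 → met
2. guard registration renewal 56 days ago vs limit 60 → met
3. agency license certificate present → met
4. uniform insignia approval present → met
5. general liability coverage $2,650,000 ≥ $2,575,000 → met
6. state-licensed supervisors 3 ≥ 2 → met
7. condition 'uses patrol vehicles' holds; certified firearms instructors 6 ≥ 3 → met
8. guards working without current registration 1 ≤ 1 → met
9. employee dishonesty bond $75,000 ≥ $65,000 → met
10. use-of-force policy present → met
11. use-of-force policy review 47 days ago vs limit 90 → met
12. condition 'provides executive protection' does not hold → requirement n/a → met
Not met: 0 of 12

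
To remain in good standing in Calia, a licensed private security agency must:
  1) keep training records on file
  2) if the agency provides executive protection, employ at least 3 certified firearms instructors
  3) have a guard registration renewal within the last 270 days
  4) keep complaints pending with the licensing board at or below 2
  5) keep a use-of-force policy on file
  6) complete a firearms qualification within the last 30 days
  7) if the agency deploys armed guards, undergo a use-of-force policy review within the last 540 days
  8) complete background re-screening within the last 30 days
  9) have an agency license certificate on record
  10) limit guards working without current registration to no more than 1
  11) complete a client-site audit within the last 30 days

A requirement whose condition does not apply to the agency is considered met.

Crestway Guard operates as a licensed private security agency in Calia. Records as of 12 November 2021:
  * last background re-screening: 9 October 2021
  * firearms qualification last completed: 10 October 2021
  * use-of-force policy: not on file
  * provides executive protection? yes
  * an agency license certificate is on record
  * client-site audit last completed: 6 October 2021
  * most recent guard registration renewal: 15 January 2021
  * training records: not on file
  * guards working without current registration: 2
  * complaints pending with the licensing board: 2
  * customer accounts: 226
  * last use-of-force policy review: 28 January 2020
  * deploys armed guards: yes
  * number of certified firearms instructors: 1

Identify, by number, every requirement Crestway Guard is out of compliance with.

1. training records absent → not met
2. condition 'provides executive protection' holds; certified firearms instructors 1 < 3 → not met
3. guard registration renewal 301 days ago vs limit 270 → not met
4. complaints pending with the licensing board 2 ≤ 2 → met
5. use-of-force policy absent → not met
6. firearms qualification 33 days ago vs limit 30 → not met
7. condition 'deploys armed guards' holds; use-of-force policy review 654 days ago vs limit 540 → not met
8. background re-screening 34 days ago vs limit 30 → not met
9. agency license certificate present → met
10. guards working without current registration 2 > 1 → not met
11. client-site audit 37 days ago vs limit 30 → not met
Not met: 1, 2, 3, 5, 6, 7, 8, 10, 11

1, 2, 3, 5, 6, 7, 8, 10, 11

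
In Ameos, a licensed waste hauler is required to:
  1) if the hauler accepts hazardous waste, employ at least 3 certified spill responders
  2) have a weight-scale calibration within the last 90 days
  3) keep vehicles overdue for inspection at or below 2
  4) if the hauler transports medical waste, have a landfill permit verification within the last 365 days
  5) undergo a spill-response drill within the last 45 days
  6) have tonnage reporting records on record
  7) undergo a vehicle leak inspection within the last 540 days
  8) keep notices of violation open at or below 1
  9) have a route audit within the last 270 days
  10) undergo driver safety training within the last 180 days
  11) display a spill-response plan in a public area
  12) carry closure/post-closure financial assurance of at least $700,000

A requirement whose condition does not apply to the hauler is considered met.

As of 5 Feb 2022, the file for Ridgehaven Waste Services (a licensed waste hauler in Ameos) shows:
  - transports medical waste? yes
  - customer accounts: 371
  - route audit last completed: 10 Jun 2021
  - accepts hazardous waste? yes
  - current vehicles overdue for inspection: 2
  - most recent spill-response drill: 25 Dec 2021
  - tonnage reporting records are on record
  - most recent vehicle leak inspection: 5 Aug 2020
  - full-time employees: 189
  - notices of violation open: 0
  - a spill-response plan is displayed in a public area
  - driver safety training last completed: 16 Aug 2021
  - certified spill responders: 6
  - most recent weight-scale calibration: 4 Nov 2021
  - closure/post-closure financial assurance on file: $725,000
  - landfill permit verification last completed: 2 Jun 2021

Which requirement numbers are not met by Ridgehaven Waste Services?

1. condition 'accepts hazardous waste' holds; certified spill responders 6 ≥ 3 → met
2. weight-scale calibration 93 days ago vs limit 90 → not met
3. vehicles overdue for inspection 2 ≤ 2 → met
4. condition 'transports medical waste' holds; landfill permit verification 248 days ago vs limit 365 → met
5. spill-response drill 42 days ago vs limit 45 → met
6. tonnage reporting records present → met
7. vehicle leak inspection 549 days ago vs limit 540 → not met
8. notices of violation open 0 ≤ 1 → met
9. route audit 240 days ago vs limit 270 → met
10. driver safety training 173 days ago vs limit 180 → met
11. spill-response plan present → met
12. closure/post-closure financial assurance $725,000 ≥ $700,000 → met
Not met: 2, 7

2, 7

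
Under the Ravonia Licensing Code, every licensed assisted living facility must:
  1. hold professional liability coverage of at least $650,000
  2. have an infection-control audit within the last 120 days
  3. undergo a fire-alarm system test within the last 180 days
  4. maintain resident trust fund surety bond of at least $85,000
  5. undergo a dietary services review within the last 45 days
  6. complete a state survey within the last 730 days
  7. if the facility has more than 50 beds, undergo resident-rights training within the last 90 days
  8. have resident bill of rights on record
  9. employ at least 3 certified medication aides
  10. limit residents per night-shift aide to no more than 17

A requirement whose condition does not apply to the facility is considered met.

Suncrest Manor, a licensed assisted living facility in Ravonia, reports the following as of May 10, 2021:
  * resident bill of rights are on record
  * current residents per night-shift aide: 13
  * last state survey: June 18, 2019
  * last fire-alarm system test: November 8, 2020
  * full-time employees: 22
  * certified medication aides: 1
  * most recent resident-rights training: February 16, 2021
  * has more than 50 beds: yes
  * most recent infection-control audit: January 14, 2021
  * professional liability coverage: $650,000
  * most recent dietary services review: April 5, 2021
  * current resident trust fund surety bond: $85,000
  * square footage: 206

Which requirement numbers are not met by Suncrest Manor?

3, 9

1. professional liability coverage $650,000 ≥ $650,000 → met
2. infection-control audit 116 days ago vs limit 120 → met
3. fire-alarm system test 183 days ago vs limit 180 → not met
4. resident trust fund surety bond $85,000 ≥ $85,000 → met
5. dietary services review 35 days ago vs limit 45 → met
6. state survey 692 days ago vs limit 730 → met
7. condition 'has more than 50 beds' holds; resident-rights training 83 days ago vs limit 90 → met
8. resident bill of rights present → met
9. certified medication aides 1 < 3 → not met
10. residents per night-shift aide 13 ≤ 17 → met
Not met: 3, 9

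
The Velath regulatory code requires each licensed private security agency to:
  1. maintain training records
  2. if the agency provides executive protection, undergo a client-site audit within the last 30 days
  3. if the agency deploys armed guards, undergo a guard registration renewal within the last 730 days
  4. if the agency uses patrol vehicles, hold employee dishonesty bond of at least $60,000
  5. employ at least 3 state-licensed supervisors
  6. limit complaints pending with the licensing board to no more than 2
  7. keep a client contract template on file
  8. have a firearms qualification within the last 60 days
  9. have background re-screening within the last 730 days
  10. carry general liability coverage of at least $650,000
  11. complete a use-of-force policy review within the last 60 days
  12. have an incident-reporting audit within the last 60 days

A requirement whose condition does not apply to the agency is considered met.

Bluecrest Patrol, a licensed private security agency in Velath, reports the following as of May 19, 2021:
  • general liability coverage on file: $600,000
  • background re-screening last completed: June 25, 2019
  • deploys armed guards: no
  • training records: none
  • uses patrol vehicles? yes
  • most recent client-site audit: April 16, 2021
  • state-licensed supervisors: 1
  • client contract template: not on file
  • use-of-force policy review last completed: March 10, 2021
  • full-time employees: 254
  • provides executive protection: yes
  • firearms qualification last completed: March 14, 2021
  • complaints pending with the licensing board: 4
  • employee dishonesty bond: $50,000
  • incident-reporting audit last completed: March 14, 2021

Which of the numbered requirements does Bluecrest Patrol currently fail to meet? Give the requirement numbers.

1. training records absent → not met
2. condition 'provides executive protection' holds; client-site audit 33 days ago vs limit 30 → not met
3. condition 'deploys armed guards' does not hold → requirement n/a → met
4. condition 'uses patrol vehicles' holds; employee dishonesty bond $50,000 < $60,000 → not met
5. state-licensed supervisors 1 < 3 → not met
6. complaints pending with the licensing board 4 > 2 → not met
7. client contract template absent → not met
8. firearms qualification 66 days ago vs limit 60 → not met
9. background re-screening 694 days ago vs limit 730 → met
10. general liability coverage $600,000 < $650,000 → not met
11. use-of-force policy review 70 days ago vs limit 60 → not met
12. incident-reporting audit 66 days ago vs limit 60 → not met
Not met: 1, 2, 4, 5, 6, 7, 8, 10, 11, 12

1, 2, 4, 5, 6, 7, 8, 10, 11, 12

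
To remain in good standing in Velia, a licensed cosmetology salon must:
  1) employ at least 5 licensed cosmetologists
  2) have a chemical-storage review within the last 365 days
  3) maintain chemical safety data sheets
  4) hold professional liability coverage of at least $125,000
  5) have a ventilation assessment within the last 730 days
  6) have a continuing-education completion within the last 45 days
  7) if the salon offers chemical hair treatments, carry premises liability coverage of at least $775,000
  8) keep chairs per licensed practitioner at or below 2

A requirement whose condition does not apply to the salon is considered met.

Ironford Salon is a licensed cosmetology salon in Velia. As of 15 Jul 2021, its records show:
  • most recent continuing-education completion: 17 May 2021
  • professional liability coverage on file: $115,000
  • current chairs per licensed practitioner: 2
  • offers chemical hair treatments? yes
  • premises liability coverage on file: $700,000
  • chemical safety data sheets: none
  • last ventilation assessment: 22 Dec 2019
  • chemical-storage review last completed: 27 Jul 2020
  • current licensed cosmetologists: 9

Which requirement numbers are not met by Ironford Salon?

1. licensed cosmetologists 9 ≥ 5 → met
2. chemical-storage review 353 days ago vs limit 365 → met
3. chemical safety data sheets absent → not met
4. professional liability coverage $115,000 < $125,000 → not met
5. ventilation assessment 571 days ago vs limit 730 → met
6. continuing-education completion 59 days ago vs limit 45 → not met
7. condition 'offers chemical hair treatments' holds; premises liability coverage $700,000 < $775,000 → not met
8. chairs per licensed practitioner 2 ≤ 2 → met
Not met: 3, 4, 6, 7

3, 4, 6, 7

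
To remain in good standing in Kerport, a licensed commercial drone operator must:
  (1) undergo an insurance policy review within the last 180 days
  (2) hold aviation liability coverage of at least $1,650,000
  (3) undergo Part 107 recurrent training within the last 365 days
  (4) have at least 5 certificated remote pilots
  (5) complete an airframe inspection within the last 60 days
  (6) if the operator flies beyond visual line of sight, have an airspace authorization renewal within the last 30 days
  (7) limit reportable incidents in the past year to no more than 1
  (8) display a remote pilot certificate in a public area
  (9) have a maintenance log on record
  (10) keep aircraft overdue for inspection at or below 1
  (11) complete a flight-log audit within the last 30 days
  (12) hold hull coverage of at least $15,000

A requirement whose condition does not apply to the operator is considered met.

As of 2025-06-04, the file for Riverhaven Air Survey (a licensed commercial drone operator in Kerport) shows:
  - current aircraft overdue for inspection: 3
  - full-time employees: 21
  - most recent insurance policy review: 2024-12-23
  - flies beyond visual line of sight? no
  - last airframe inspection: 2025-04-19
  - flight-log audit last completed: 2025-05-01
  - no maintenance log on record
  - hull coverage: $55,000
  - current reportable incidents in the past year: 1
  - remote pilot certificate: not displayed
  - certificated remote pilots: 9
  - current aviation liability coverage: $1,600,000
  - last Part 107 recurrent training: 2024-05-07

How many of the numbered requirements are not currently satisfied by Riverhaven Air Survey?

1. insurance policy review 163 days ago vs limit 180 → met
2. aviation liability coverage $1,600,000 < $1,650,000 → not met
3. Part 107 recurrent training 393 days ago vs limit 365 → not met
4. certificated remote pilots 9 ≥ 5 → met
5. airframe inspection 46 days ago vs limit 60 → met
6. condition 'flies beyond visual line of sight' does not hold → requirement n/a → met
7. reportable incidents in the past year 1 ≤ 1 → met
8. remote pilot certificate absent → not met
9. maintenance log absent → not met
10. aircraft overdue for inspection 3 > 1 → not met
11. flight-log audit 34 days ago vs limit 30 → not met
12. hull coverage $55,000 ≥ $15,000 → met
Not met: 6 of 12

6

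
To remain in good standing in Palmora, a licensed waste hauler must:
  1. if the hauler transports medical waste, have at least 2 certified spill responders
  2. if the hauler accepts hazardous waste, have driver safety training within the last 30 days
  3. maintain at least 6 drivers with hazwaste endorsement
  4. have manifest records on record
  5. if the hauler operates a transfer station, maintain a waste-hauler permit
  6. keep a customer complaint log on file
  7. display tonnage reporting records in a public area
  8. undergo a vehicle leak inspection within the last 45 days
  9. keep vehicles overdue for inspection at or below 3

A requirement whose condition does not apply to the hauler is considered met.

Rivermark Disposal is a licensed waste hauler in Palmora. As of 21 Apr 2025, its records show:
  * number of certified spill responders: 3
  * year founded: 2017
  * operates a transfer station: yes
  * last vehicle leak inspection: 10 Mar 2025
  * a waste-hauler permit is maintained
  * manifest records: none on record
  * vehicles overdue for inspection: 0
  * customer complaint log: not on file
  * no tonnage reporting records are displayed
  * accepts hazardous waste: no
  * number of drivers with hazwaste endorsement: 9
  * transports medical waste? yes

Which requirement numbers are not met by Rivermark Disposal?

4, 6, 7

1. condition 'transports medical waste' holds; certified spill responders 3 ≥ 2 → met
2. condition 'accepts hazardous waste' does not hold → requirement n/a → met
3. drivers with hazwaste endorsement 9 ≥ 6 → met
4. manifest records absent → not met
5. condition 'operates a transfer station' holds; waste-hauler permit present → met
6. customer complaint log absent → not met
7. tonnage reporting records absent → not met
8. vehicle leak inspection 42 days ago vs limit 45 → met
9. vehicles overdue for inspection 0 ≤ 3 → met
Not met: 4, 6, 7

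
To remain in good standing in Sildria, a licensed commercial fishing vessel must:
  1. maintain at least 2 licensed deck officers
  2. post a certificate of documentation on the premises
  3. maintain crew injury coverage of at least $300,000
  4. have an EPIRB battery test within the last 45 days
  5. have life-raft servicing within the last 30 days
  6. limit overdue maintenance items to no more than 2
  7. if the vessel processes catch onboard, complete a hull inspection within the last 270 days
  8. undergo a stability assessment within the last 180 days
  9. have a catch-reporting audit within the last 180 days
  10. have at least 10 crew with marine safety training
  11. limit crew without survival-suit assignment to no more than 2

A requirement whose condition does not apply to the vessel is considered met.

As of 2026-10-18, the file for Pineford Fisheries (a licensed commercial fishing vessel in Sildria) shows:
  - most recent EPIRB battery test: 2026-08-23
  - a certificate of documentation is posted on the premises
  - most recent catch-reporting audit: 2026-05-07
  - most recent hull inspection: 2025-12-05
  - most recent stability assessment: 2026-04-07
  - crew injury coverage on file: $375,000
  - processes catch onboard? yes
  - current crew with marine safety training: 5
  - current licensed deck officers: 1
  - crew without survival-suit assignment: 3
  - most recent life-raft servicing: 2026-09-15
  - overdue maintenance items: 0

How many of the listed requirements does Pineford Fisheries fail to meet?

7

1. licensed deck officers 1 < 2 → not met
2. certificate of documentation present → met
3. crew injury coverage $375,000 ≥ $300,000 → met
4. EPIRB battery test 56 days ago vs limit 45 → not met
5. life-raft servicing 33 days ago vs limit 30 → not met
6. overdue maintenance items 0 ≤ 2 → met
7. condition 'processes catch onboard' holds; hull inspection 317 days ago vs limit 270 → not met
8. stability assessment 194 days ago vs limit 180 → not met
9. catch-reporting audit 164 days ago vs limit 180 → met
10. crew with marine safety training 5 < 10 → not met
11. crew without survival-suit assignment 3 > 2 → not met
Not met: 7 of 11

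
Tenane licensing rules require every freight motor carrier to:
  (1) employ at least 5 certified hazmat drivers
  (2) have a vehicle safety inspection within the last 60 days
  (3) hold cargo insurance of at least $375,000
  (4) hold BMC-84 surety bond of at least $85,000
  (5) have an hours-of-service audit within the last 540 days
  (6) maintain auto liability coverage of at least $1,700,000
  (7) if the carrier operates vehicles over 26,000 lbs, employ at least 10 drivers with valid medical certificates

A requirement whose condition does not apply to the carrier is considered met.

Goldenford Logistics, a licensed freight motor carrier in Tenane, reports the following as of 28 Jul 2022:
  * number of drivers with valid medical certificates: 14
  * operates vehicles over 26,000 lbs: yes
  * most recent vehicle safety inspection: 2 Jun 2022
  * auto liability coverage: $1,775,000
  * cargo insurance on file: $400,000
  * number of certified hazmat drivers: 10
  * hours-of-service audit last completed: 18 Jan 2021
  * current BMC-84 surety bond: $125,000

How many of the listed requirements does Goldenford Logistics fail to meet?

1

1. certified hazmat drivers 10 ≥ 5 → met
2. vehicle safety inspection 56 days ago vs limit 60 → met
3. cargo insurance $400,000 ≥ $375,000 → met
4. BMC-84 surety bond $125,000 ≥ $85,000 → met
5. hours-of-service audit 556 days ago vs limit 540 → not met
6. auto liability coverage $1,775,000 ≥ $1,700,000 → met
7. condition 'operates vehicles over 26,000 lbs' holds; drivers with valid medical certificates 14 ≥ 10 → met
Not met: 1 of 7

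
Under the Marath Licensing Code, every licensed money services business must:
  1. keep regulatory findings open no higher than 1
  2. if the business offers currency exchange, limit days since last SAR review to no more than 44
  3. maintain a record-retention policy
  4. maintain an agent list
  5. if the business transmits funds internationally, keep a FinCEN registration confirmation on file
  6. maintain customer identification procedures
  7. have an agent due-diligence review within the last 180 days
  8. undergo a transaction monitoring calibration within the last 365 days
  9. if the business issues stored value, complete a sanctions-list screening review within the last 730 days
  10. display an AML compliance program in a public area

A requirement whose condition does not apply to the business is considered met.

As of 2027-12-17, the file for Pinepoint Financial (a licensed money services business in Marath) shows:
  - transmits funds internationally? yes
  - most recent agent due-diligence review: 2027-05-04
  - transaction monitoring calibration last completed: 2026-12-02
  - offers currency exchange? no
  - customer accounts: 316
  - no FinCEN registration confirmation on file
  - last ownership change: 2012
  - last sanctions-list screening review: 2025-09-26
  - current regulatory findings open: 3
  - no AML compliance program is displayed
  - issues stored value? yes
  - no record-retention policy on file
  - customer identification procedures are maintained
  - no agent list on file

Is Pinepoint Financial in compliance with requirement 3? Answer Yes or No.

3. record-retention policy absent → not met

No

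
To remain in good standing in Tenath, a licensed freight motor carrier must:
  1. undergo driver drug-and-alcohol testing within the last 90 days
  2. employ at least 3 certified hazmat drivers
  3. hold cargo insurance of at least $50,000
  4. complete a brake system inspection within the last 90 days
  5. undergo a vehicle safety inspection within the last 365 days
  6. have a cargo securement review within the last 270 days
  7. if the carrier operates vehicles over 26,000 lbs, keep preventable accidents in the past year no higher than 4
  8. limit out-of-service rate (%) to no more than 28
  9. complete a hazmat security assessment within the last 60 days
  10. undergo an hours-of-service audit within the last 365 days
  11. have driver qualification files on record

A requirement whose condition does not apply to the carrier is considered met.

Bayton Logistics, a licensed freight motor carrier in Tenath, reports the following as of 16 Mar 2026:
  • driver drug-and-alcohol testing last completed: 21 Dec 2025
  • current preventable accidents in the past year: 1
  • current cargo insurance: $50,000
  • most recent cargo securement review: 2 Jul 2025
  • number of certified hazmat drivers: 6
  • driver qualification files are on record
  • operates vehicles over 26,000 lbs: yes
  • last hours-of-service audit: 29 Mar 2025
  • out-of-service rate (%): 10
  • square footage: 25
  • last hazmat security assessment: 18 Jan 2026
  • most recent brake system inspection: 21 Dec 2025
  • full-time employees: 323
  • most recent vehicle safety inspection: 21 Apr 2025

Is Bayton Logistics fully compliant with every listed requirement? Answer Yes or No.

Yes

1. driver drug-and-alcohol testing 85 days ago vs limit 90 → met
2. certified hazmat drivers 6 ≥ 3 → met
3. cargo insurance $50,000 ≥ $50,000 → met
4. brake system inspection 85 days ago vs limit 90 → met
5. vehicle safety inspection 329 days ago vs limit 365 → met
6. cargo securement review 257 days ago vs limit 270 → met
7. condition 'operates vehicles over 26,000 lbs' holds; preventable accidents in the past year 1 ≤ 4 → met
8. out-of-service rate (%) 10 ≤ 28 → met
9. hazmat security assessment 57 days ago vs limit 60 → met
10. hours-of-service audit 352 days ago vs limit 365 → met
11. driver qualification files present → met
All met.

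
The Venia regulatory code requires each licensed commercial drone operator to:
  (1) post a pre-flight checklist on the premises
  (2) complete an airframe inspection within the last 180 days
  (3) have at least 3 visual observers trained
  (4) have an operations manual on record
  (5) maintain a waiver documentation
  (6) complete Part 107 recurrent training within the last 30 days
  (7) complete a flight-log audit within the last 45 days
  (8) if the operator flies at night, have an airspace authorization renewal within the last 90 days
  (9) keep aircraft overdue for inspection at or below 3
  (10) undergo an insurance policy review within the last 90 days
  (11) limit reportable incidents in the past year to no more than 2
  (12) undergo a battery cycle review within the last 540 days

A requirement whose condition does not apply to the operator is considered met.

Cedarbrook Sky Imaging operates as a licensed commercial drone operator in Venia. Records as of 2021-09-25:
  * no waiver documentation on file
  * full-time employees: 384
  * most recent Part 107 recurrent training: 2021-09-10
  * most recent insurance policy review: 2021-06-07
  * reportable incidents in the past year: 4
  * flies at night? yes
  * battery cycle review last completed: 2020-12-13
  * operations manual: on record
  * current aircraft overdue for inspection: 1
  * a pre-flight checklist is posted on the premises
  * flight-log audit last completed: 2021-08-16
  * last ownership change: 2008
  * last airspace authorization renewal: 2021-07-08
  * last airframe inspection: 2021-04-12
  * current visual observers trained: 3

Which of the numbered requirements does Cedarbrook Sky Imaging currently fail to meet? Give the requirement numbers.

5, 10, 11

1. pre-flight checklist present → met
2. airframe inspection 166 days ago vs limit 180 → met
3. visual observers trained 3 ≥ 3 → met
4. operations manual present → met
5. waiver documentation absent → not met
6. Part 107 recurrent training 15 days ago vs limit 30 → met
7. flight-log audit 40 days ago vs limit 45 → met
8. condition 'flies at night' holds; airspace authorization renewal 79 days ago vs limit 90 → met
9. aircraft overdue for inspection 1 ≤ 3 → met
10. insurance policy review 110 days ago vs limit 90 → not met
11. reportable incidents in the past year 4 > 2 → not met
12. battery cycle review 286 days ago vs limit 540 → met
Not met: 5, 10, 11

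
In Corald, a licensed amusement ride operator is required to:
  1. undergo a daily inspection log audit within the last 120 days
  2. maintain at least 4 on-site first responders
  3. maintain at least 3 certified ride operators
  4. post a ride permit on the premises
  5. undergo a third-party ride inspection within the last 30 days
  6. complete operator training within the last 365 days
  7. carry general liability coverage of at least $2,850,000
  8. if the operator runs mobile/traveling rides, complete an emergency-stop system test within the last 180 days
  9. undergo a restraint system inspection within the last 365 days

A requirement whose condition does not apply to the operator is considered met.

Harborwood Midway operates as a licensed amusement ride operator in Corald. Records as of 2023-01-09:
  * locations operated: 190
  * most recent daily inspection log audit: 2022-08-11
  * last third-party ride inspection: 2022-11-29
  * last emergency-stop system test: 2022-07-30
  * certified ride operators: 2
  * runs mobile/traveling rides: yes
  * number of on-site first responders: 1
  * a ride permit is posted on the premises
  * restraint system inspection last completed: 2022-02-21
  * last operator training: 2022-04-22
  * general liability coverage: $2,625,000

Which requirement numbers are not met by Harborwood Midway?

1, 2, 3, 5, 7

1. daily inspection log audit 151 days ago vs limit 120 → not met
2. on-site first responders 1 < 4 → not met
3. certified ride operators 2 < 3 → not met
4. ride permit present → met
5. third-party ride inspection 41 days ago vs limit 30 → not met
6. operator training 262 days ago vs limit 365 → met
7. general liability coverage $2,625,000 < $2,850,000 → not met
8. condition 'runs mobile/traveling rides' holds; emergency-stop system test 163 days ago vs limit 180 → met
9. restraint system inspection 322 days ago vs limit 365 → met
Not met: 1, 2, 3, 5, 7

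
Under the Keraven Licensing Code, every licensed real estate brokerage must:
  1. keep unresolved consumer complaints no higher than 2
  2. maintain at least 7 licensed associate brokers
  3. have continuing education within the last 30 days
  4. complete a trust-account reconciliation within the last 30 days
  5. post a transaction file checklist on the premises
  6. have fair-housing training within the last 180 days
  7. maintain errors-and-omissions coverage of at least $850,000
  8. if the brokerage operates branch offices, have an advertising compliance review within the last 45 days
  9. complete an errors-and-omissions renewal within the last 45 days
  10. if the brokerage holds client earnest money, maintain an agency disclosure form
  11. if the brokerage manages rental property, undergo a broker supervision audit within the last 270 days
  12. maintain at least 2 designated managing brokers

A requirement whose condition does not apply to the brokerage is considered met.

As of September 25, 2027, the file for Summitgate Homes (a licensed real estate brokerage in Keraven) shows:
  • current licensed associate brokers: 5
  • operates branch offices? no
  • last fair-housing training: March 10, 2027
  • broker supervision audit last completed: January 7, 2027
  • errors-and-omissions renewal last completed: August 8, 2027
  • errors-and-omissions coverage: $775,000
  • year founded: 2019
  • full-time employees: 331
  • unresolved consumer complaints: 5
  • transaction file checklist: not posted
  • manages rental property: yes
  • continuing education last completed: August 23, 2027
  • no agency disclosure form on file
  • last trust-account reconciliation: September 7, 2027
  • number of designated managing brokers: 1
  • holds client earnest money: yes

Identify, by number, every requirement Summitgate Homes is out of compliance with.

1, 2, 3, 5, 6, 7, 9, 10, 12

1. unresolved consumer complaints 5 > 2 → not met
2. licensed associate brokers 5 < 7 → not met
3. continuing education 33 days ago vs limit 30 → not met
4. trust-account reconciliation 18 days ago vs limit 30 → met
5. transaction file checklist absent → not met
6. fair-housing training 199 days ago vs limit 180 → not met
7. errors-and-omissions coverage $775,000 < $850,000 → not met
8. condition 'operates branch offices' does not hold → requirement n/a → met
9. errors-and-omissions renewal 48 days ago vs limit 45 → not met
10. condition 'holds client earnest money' holds; agency disclosure form absent → not met
11. condition 'manages rental property' holds; broker supervision audit 261 days ago vs limit 270 → met
12. designated managing brokers 1 < 2 → not met
Not met: 1, 2, 3, 5, 6, 7, 9, 10, 12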